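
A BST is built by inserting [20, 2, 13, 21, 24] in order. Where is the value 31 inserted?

Starting tree (level order): [20, 2, 21, None, 13, None, 24]
Insertion path: 20 -> 21 -> 24
Result: insert 31 as right child of 24
Final tree (level order): [20, 2, 21, None, 13, None, 24, None, None, None, 31]


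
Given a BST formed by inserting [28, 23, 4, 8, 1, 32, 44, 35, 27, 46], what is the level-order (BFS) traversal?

Tree insertion order: [28, 23, 4, 8, 1, 32, 44, 35, 27, 46]
Tree (level-order array): [28, 23, 32, 4, 27, None, 44, 1, 8, None, None, 35, 46]
BFS from the root, enqueuing left then right child of each popped node:
  queue [28] -> pop 28, enqueue [23, 32], visited so far: [28]
  queue [23, 32] -> pop 23, enqueue [4, 27], visited so far: [28, 23]
  queue [32, 4, 27] -> pop 32, enqueue [44], visited so far: [28, 23, 32]
  queue [4, 27, 44] -> pop 4, enqueue [1, 8], visited so far: [28, 23, 32, 4]
  queue [27, 44, 1, 8] -> pop 27, enqueue [none], visited so far: [28, 23, 32, 4, 27]
  queue [44, 1, 8] -> pop 44, enqueue [35, 46], visited so far: [28, 23, 32, 4, 27, 44]
  queue [1, 8, 35, 46] -> pop 1, enqueue [none], visited so far: [28, 23, 32, 4, 27, 44, 1]
  queue [8, 35, 46] -> pop 8, enqueue [none], visited so far: [28, 23, 32, 4, 27, 44, 1, 8]
  queue [35, 46] -> pop 35, enqueue [none], visited so far: [28, 23, 32, 4, 27, 44, 1, 8, 35]
  queue [46] -> pop 46, enqueue [none], visited so far: [28, 23, 32, 4, 27, 44, 1, 8, 35, 46]
Result: [28, 23, 32, 4, 27, 44, 1, 8, 35, 46]


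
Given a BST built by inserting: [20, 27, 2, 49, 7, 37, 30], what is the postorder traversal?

Tree insertion order: [20, 27, 2, 49, 7, 37, 30]
Tree (level-order array): [20, 2, 27, None, 7, None, 49, None, None, 37, None, 30]
Postorder traversal: [7, 2, 30, 37, 49, 27, 20]


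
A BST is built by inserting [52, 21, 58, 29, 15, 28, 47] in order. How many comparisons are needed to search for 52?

Search path for 52: 52
Found: True
Comparisons: 1


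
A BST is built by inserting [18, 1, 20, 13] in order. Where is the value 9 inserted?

Starting tree (level order): [18, 1, 20, None, 13]
Insertion path: 18 -> 1 -> 13
Result: insert 9 as left child of 13
Final tree (level order): [18, 1, 20, None, 13, None, None, 9]


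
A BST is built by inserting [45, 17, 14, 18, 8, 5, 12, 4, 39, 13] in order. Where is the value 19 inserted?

Starting tree (level order): [45, 17, None, 14, 18, 8, None, None, 39, 5, 12, None, None, 4, None, None, 13]
Insertion path: 45 -> 17 -> 18 -> 39
Result: insert 19 as left child of 39
Final tree (level order): [45, 17, None, 14, 18, 8, None, None, 39, 5, 12, 19, None, 4, None, None, 13]


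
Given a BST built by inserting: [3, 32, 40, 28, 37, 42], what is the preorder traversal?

Tree insertion order: [3, 32, 40, 28, 37, 42]
Tree (level-order array): [3, None, 32, 28, 40, None, None, 37, 42]
Preorder traversal: [3, 32, 28, 40, 37, 42]


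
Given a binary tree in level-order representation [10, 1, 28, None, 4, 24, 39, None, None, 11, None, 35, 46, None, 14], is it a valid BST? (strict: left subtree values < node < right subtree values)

Level-order array: [10, 1, 28, None, 4, 24, 39, None, None, 11, None, 35, 46, None, 14]
Validate using subtree bounds (lo, hi): at each node, require lo < value < hi,
then recurse left with hi=value and right with lo=value.
Preorder trace (stopping at first violation):
  at node 10 with bounds (-inf, +inf): OK
  at node 1 with bounds (-inf, 10): OK
  at node 4 with bounds (1, 10): OK
  at node 28 with bounds (10, +inf): OK
  at node 24 with bounds (10, 28): OK
  at node 11 with bounds (10, 24): OK
  at node 14 with bounds (11, 24): OK
  at node 39 with bounds (28, +inf): OK
  at node 35 with bounds (28, 39): OK
  at node 46 with bounds (39, +inf): OK
No violation found at any node.
Result: Valid BST


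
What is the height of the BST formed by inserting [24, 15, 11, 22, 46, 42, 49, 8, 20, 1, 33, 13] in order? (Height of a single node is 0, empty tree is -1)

Insertion order: [24, 15, 11, 22, 46, 42, 49, 8, 20, 1, 33, 13]
Tree (level-order array): [24, 15, 46, 11, 22, 42, 49, 8, 13, 20, None, 33, None, None, None, 1]
Compute height bottom-up (empty subtree = -1):
  height(1) = 1 + max(-1, -1) = 0
  height(8) = 1 + max(0, -1) = 1
  height(13) = 1 + max(-1, -1) = 0
  height(11) = 1 + max(1, 0) = 2
  height(20) = 1 + max(-1, -1) = 0
  height(22) = 1 + max(0, -1) = 1
  height(15) = 1 + max(2, 1) = 3
  height(33) = 1 + max(-1, -1) = 0
  height(42) = 1 + max(0, -1) = 1
  height(49) = 1 + max(-1, -1) = 0
  height(46) = 1 + max(1, 0) = 2
  height(24) = 1 + max(3, 2) = 4
Height = 4


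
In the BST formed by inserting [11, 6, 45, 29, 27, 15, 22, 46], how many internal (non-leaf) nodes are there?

Tree built from: [11, 6, 45, 29, 27, 15, 22, 46]
Tree (level-order array): [11, 6, 45, None, None, 29, 46, 27, None, None, None, 15, None, None, 22]
Rule: An internal node has at least one child.
Per-node child counts:
  node 11: 2 child(ren)
  node 6: 0 child(ren)
  node 45: 2 child(ren)
  node 29: 1 child(ren)
  node 27: 1 child(ren)
  node 15: 1 child(ren)
  node 22: 0 child(ren)
  node 46: 0 child(ren)
Matching nodes: [11, 45, 29, 27, 15]
Count of internal (non-leaf) nodes: 5


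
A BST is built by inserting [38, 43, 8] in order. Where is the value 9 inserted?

Starting tree (level order): [38, 8, 43]
Insertion path: 38 -> 8
Result: insert 9 as right child of 8
Final tree (level order): [38, 8, 43, None, 9]


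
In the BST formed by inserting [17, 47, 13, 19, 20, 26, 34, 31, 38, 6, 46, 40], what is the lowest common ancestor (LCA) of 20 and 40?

Tree insertion order: [17, 47, 13, 19, 20, 26, 34, 31, 38, 6, 46, 40]
Tree (level-order array): [17, 13, 47, 6, None, 19, None, None, None, None, 20, None, 26, None, 34, 31, 38, None, None, None, 46, 40]
In a BST, the LCA of p=20, q=40 is the first node v on the
root-to-leaf path with p <= v <= q (go left if both < v, right if both > v).
Walk from root:
  at 17: both 20 and 40 > 17, go right
  at 47: both 20 and 40 < 47, go left
  at 19: both 20 and 40 > 19, go right
  at 20: 20 <= 20 <= 40, this is the LCA
LCA = 20


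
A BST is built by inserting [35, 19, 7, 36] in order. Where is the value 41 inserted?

Starting tree (level order): [35, 19, 36, 7]
Insertion path: 35 -> 36
Result: insert 41 as right child of 36
Final tree (level order): [35, 19, 36, 7, None, None, 41]


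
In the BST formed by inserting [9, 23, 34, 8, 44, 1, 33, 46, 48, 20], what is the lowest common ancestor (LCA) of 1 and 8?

Tree insertion order: [9, 23, 34, 8, 44, 1, 33, 46, 48, 20]
Tree (level-order array): [9, 8, 23, 1, None, 20, 34, None, None, None, None, 33, 44, None, None, None, 46, None, 48]
In a BST, the LCA of p=1, q=8 is the first node v on the
root-to-leaf path with p <= v <= q (go left if both < v, right if both > v).
Walk from root:
  at 9: both 1 and 8 < 9, go left
  at 8: 1 <= 8 <= 8, this is the LCA
LCA = 8


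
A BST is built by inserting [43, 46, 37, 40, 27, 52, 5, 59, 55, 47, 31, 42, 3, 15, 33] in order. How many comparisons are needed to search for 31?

Search path for 31: 43 -> 37 -> 27 -> 31
Found: True
Comparisons: 4


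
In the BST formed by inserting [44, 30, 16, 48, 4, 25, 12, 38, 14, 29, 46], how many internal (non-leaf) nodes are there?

Tree built from: [44, 30, 16, 48, 4, 25, 12, 38, 14, 29, 46]
Tree (level-order array): [44, 30, 48, 16, 38, 46, None, 4, 25, None, None, None, None, None, 12, None, 29, None, 14]
Rule: An internal node has at least one child.
Per-node child counts:
  node 44: 2 child(ren)
  node 30: 2 child(ren)
  node 16: 2 child(ren)
  node 4: 1 child(ren)
  node 12: 1 child(ren)
  node 14: 0 child(ren)
  node 25: 1 child(ren)
  node 29: 0 child(ren)
  node 38: 0 child(ren)
  node 48: 1 child(ren)
  node 46: 0 child(ren)
Matching nodes: [44, 30, 16, 4, 12, 25, 48]
Count of internal (non-leaf) nodes: 7


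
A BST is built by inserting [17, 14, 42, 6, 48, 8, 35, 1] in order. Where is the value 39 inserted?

Starting tree (level order): [17, 14, 42, 6, None, 35, 48, 1, 8]
Insertion path: 17 -> 42 -> 35
Result: insert 39 as right child of 35
Final tree (level order): [17, 14, 42, 6, None, 35, 48, 1, 8, None, 39]


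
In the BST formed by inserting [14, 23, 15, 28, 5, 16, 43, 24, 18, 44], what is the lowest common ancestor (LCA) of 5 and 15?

Tree insertion order: [14, 23, 15, 28, 5, 16, 43, 24, 18, 44]
Tree (level-order array): [14, 5, 23, None, None, 15, 28, None, 16, 24, 43, None, 18, None, None, None, 44]
In a BST, the LCA of p=5, q=15 is the first node v on the
root-to-leaf path with p <= v <= q (go left if both < v, right if both > v).
Walk from root:
  at 14: 5 <= 14 <= 15, this is the LCA
LCA = 14


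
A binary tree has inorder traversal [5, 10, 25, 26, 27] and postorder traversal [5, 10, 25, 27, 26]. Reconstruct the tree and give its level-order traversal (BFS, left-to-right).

Inorder:   [5, 10, 25, 26, 27]
Postorder: [5, 10, 25, 27, 26]
Algorithm: postorder visits root last, so walk postorder right-to-left;
each value is the root of the current inorder slice — split it at that
value, recurse on the right subtree first, then the left.
Recursive splits:
  root=26; inorder splits into left=[5, 10, 25], right=[27]
  root=27; inorder splits into left=[], right=[]
  root=25; inorder splits into left=[5, 10], right=[]
  root=10; inorder splits into left=[5], right=[]
  root=5; inorder splits into left=[], right=[]
Reconstructed level-order: [26, 25, 27, 10, 5]


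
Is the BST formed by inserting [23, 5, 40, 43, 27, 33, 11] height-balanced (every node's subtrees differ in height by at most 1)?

Tree (level-order array): [23, 5, 40, None, 11, 27, 43, None, None, None, 33]
Definition: a tree is height-balanced if, at every node, |h(left) - h(right)| <= 1 (empty subtree has height -1).
Bottom-up per-node check:
  node 11: h_left=-1, h_right=-1, diff=0 [OK], height=0
  node 5: h_left=-1, h_right=0, diff=1 [OK], height=1
  node 33: h_left=-1, h_right=-1, diff=0 [OK], height=0
  node 27: h_left=-1, h_right=0, diff=1 [OK], height=1
  node 43: h_left=-1, h_right=-1, diff=0 [OK], height=0
  node 40: h_left=1, h_right=0, diff=1 [OK], height=2
  node 23: h_left=1, h_right=2, diff=1 [OK], height=3
All nodes satisfy the balance condition.
Result: Balanced


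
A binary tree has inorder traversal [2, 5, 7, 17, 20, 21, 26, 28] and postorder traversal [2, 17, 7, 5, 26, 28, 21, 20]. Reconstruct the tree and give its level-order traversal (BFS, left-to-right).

Inorder:   [2, 5, 7, 17, 20, 21, 26, 28]
Postorder: [2, 17, 7, 5, 26, 28, 21, 20]
Algorithm: postorder visits root last, so walk postorder right-to-left;
each value is the root of the current inorder slice — split it at that
value, recurse on the right subtree first, then the left.
Recursive splits:
  root=20; inorder splits into left=[2, 5, 7, 17], right=[21, 26, 28]
  root=21; inorder splits into left=[], right=[26, 28]
  root=28; inorder splits into left=[26], right=[]
  root=26; inorder splits into left=[], right=[]
  root=5; inorder splits into left=[2], right=[7, 17]
  root=7; inorder splits into left=[], right=[17]
  root=17; inorder splits into left=[], right=[]
  root=2; inorder splits into left=[], right=[]
Reconstructed level-order: [20, 5, 21, 2, 7, 28, 17, 26]


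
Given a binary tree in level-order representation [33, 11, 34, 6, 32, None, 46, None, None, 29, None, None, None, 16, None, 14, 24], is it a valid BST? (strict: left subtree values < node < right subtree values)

Level-order array: [33, 11, 34, 6, 32, None, 46, None, None, 29, None, None, None, 16, None, 14, 24]
Validate using subtree bounds (lo, hi): at each node, require lo < value < hi,
then recurse left with hi=value and right with lo=value.
Preorder trace (stopping at first violation):
  at node 33 with bounds (-inf, +inf): OK
  at node 11 with bounds (-inf, 33): OK
  at node 6 with bounds (-inf, 11): OK
  at node 32 with bounds (11, 33): OK
  at node 29 with bounds (11, 32): OK
  at node 16 with bounds (11, 29): OK
  at node 14 with bounds (11, 16): OK
  at node 24 with bounds (16, 29): OK
  at node 34 with bounds (33, +inf): OK
  at node 46 with bounds (34, +inf): OK
No violation found at any node.
Result: Valid BST


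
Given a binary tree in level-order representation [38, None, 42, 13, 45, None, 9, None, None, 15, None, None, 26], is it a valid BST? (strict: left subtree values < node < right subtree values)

Level-order array: [38, None, 42, 13, 45, None, 9, None, None, 15, None, None, 26]
Validate using subtree bounds (lo, hi): at each node, require lo < value < hi,
then recurse left with hi=value and right with lo=value.
Preorder trace (stopping at first violation):
  at node 38 with bounds (-inf, +inf): OK
  at node 42 with bounds (38, +inf): OK
  at node 13 with bounds (38, 42): VIOLATION
Node 13 violates its bound: not (38 < 13 < 42).
Result: Not a valid BST


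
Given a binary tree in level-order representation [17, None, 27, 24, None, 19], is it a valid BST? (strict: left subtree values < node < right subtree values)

Level-order array: [17, None, 27, 24, None, 19]
Validate using subtree bounds (lo, hi): at each node, require lo < value < hi,
then recurse left with hi=value and right with lo=value.
Preorder trace (stopping at first violation):
  at node 17 with bounds (-inf, +inf): OK
  at node 27 with bounds (17, +inf): OK
  at node 24 with bounds (17, 27): OK
  at node 19 with bounds (17, 24): OK
No violation found at any node.
Result: Valid BST


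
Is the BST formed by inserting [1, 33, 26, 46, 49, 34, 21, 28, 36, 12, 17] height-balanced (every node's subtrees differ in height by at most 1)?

Tree (level-order array): [1, None, 33, 26, 46, 21, 28, 34, 49, 12, None, None, None, None, 36, None, None, None, 17]
Definition: a tree is height-balanced if, at every node, |h(left) - h(right)| <= 1 (empty subtree has height -1).
Bottom-up per-node check:
  node 17: h_left=-1, h_right=-1, diff=0 [OK], height=0
  node 12: h_left=-1, h_right=0, diff=1 [OK], height=1
  node 21: h_left=1, h_right=-1, diff=2 [FAIL (|1--1|=2 > 1)], height=2
  node 28: h_left=-1, h_right=-1, diff=0 [OK], height=0
  node 26: h_left=2, h_right=0, diff=2 [FAIL (|2-0|=2 > 1)], height=3
  node 36: h_left=-1, h_right=-1, diff=0 [OK], height=0
  node 34: h_left=-1, h_right=0, diff=1 [OK], height=1
  node 49: h_left=-1, h_right=-1, diff=0 [OK], height=0
  node 46: h_left=1, h_right=0, diff=1 [OK], height=2
  node 33: h_left=3, h_right=2, diff=1 [OK], height=4
  node 1: h_left=-1, h_right=4, diff=5 [FAIL (|-1-4|=5 > 1)], height=5
Node 21 violates the condition: |1 - -1| = 2 > 1.
Result: Not balanced


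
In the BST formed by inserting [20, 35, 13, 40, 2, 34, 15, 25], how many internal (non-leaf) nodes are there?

Tree built from: [20, 35, 13, 40, 2, 34, 15, 25]
Tree (level-order array): [20, 13, 35, 2, 15, 34, 40, None, None, None, None, 25]
Rule: An internal node has at least one child.
Per-node child counts:
  node 20: 2 child(ren)
  node 13: 2 child(ren)
  node 2: 0 child(ren)
  node 15: 0 child(ren)
  node 35: 2 child(ren)
  node 34: 1 child(ren)
  node 25: 0 child(ren)
  node 40: 0 child(ren)
Matching nodes: [20, 13, 35, 34]
Count of internal (non-leaf) nodes: 4


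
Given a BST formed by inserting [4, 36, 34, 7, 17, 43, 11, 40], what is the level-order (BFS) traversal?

Tree insertion order: [4, 36, 34, 7, 17, 43, 11, 40]
Tree (level-order array): [4, None, 36, 34, 43, 7, None, 40, None, None, 17, None, None, 11]
BFS from the root, enqueuing left then right child of each popped node:
  queue [4] -> pop 4, enqueue [36], visited so far: [4]
  queue [36] -> pop 36, enqueue [34, 43], visited so far: [4, 36]
  queue [34, 43] -> pop 34, enqueue [7], visited so far: [4, 36, 34]
  queue [43, 7] -> pop 43, enqueue [40], visited so far: [4, 36, 34, 43]
  queue [7, 40] -> pop 7, enqueue [17], visited so far: [4, 36, 34, 43, 7]
  queue [40, 17] -> pop 40, enqueue [none], visited so far: [4, 36, 34, 43, 7, 40]
  queue [17] -> pop 17, enqueue [11], visited so far: [4, 36, 34, 43, 7, 40, 17]
  queue [11] -> pop 11, enqueue [none], visited so far: [4, 36, 34, 43, 7, 40, 17, 11]
Result: [4, 36, 34, 43, 7, 40, 17, 11]


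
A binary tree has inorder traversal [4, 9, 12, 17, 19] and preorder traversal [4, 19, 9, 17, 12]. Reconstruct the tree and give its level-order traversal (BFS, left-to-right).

Inorder:  [4, 9, 12, 17, 19]
Preorder: [4, 19, 9, 17, 12]
Algorithm: preorder visits root first, so consume preorder in order;
for each root, split the current inorder slice at that value into
left-subtree inorder and right-subtree inorder, then recurse.
Recursive splits:
  root=4; inorder splits into left=[], right=[9, 12, 17, 19]
  root=19; inorder splits into left=[9, 12, 17], right=[]
  root=9; inorder splits into left=[], right=[12, 17]
  root=17; inorder splits into left=[12], right=[]
  root=12; inorder splits into left=[], right=[]
Reconstructed level-order: [4, 19, 9, 17, 12]


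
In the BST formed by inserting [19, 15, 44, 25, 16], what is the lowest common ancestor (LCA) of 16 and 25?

Tree insertion order: [19, 15, 44, 25, 16]
Tree (level-order array): [19, 15, 44, None, 16, 25]
In a BST, the LCA of p=16, q=25 is the first node v on the
root-to-leaf path with p <= v <= q (go left if both < v, right if both > v).
Walk from root:
  at 19: 16 <= 19 <= 25, this is the LCA
LCA = 19


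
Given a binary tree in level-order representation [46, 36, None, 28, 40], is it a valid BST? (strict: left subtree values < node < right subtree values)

Level-order array: [46, 36, None, 28, 40]
Validate using subtree bounds (lo, hi): at each node, require lo < value < hi,
then recurse left with hi=value and right with lo=value.
Preorder trace (stopping at first violation):
  at node 46 with bounds (-inf, +inf): OK
  at node 36 with bounds (-inf, 46): OK
  at node 28 with bounds (-inf, 36): OK
  at node 40 with bounds (36, 46): OK
No violation found at any node.
Result: Valid BST


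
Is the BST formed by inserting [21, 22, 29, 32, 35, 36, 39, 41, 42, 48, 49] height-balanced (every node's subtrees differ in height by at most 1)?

Tree (level-order array): [21, None, 22, None, 29, None, 32, None, 35, None, 36, None, 39, None, 41, None, 42, None, 48, None, 49]
Definition: a tree is height-balanced if, at every node, |h(left) - h(right)| <= 1 (empty subtree has height -1).
Bottom-up per-node check:
  node 49: h_left=-1, h_right=-1, diff=0 [OK], height=0
  node 48: h_left=-1, h_right=0, diff=1 [OK], height=1
  node 42: h_left=-1, h_right=1, diff=2 [FAIL (|-1-1|=2 > 1)], height=2
  node 41: h_left=-1, h_right=2, diff=3 [FAIL (|-1-2|=3 > 1)], height=3
  node 39: h_left=-1, h_right=3, diff=4 [FAIL (|-1-3|=4 > 1)], height=4
  node 36: h_left=-1, h_right=4, diff=5 [FAIL (|-1-4|=5 > 1)], height=5
  node 35: h_left=-1, h_right=5, diff=6 [FAIL (|-1-5|=6 > 1)], height=6
  node 32: h_left=-1, h_right=6, diff=7 [FAIL (|-1-6|=7 > 1)], height=7
  node 29: h_left=-1, h_right=7, diff=8 [FAIL (|-1-7|=8 > 1)], height=8
  node 22: h_left=-1, h_right=8, diff=9 [FAIL (|-1-8|=9 > 1)], height=9
  node 21: h_left=-1, h_right=9, diff=10 [FAIL (|-1-9|=10 > 1)], height=10
Node 42 violates the condition: |-1 - 1| = 2 > 1.
Result: Not balanced


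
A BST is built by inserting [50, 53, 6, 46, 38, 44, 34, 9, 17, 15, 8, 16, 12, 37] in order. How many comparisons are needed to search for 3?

Search path for 3: 50 -> 6
Found: False
Comparisons: 2


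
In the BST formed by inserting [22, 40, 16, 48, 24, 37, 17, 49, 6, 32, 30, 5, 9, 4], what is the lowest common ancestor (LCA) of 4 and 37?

Tree insertion order: [22, 40, 16, 48, 24, 37, 17, 49, 6, 32, 30, 5, 9, 4]
Tree (level-order array): [22, 16, 40, 6, 17, 24, 48, 5, 9, None, None, None, 37, None, 49, 4, None, None, None, 32, None, None, None, None, None, 30]
In a BST, the LCA of p=4, q=37 is the first node v on the
root-to-leaf path with p <= v <= q (go left if both < v, right if both > v).
Walk from root:
  at 22: 4 <= 22 <= 37, this is the LCA
LCA = 22


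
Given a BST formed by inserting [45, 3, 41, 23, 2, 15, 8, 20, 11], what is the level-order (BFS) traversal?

Tree insertion order: [45, 3, 41, 23, 2, 15, 8, 20, 11]
Tree (level-order array): [45, 3, None, 2, 41, None, None, 23, None, 15, None, 8, 20, None, 11]
BFS from the root, enqueuing left then right child of each popped node:
  queue [45] -> pop 45, enqueue [3], visited so far: [45]
  queue [3] -> pop 3, enqueue [2, 41], visited so far: [45, 3]
  queue [2, 41] -> pop 2, enqueue [none], visited so far: [45, 3, 2]
  queue [41] -> pop 41, enqueue [23], visited so far: [45, 3, 2, 41]
  queue [23] -> pop 23, enqueue [15], visited so far: [45, 3, 2, 41, 23]
  queue [15] -> pop 15, enqueue [8, 20], visited so far: [45, 3, 2, 41, 23, 15]
  queue [8, 20] -> pop 8, enqueue [11], visited so far: [45, 3, 2, 41, 23, 15, 8]
  queue [20, 11] -> pop 20, enqueue [none], visited so far: [45, 3, 2, 41, 23, 15, 8, 20]
  queue [11] -> pop 11, enqueue [none], visited so far: [45, 3, 2, 41, 23, 15, 8, 20, 11]
Result: [45, 3, 2, 41, 23, 15, 8, 20, 11]


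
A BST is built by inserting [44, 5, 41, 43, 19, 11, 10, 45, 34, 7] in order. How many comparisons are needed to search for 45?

Search path for 45: 44 -> 45
Found: True
Comparisons: 2


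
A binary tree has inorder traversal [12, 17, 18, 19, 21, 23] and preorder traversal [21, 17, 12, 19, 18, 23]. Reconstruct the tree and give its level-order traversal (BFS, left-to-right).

Inorder:  [12, 17, 18, 19, 21, 23]
Preorder: [21, 17, 12, 19, 18, 23]
Algorithm: preorder visits root first, so consume preorder in order;
for each root, split the current inorder slice at that value into
left-subtree inorder and right-subtree inorder, then recurse.
Recursive splits:
  root=21; inorder splits into left=[12, 17, 18, 19], right=[23]
  root=17; inorder splits into left=[12], right=[18, 19]
  root=12; inorder splits into left=[], right=[]
  root=19; inorder splits into left=[18], right=[]
  root=18; inorder splits into left=[], right=[]
  root=23; inorder splits into left=[], right=[]
Reconstructed level-order: [21, 17, 23, 12, 19, 18]


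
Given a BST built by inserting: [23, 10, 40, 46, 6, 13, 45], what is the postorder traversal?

Tree insertion order: [23, 10, 40, 46, 6, 13, 45]
Tree (level-order array): [23, 10, 40, 6, 13, None, 46, None, None, None, None, 45]
Postorder traversal: [6, 13, 10, 45, 46, 40, 23]


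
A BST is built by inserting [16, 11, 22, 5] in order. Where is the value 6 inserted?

Starting tree (level order): [16, 11, 22, 5]
Insertion path: 16 -> 11 -> 5
Result: insert 6 as right child of 5
Final tree (level order): [16, 11, 22, 5, None, None, None, None, 6]


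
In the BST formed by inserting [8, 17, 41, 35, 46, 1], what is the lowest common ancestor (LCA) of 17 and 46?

Tree insertion order: [8, 17, 41, 35, 46, 1]
Tree (level-order array): [8, 1, 17, None, None, None, 41, 35, 46]
In a BST, the LCA of p=17, q=46 is the first node v on the
root-to-leaf path with p <= v <= q (go left if both < v, right if both > v).
Walk from root:
  at 8: both 17 and 46 > 8, go right
  at 17: 17 <= 17 <= 46, this is the LCA
LCA = 17


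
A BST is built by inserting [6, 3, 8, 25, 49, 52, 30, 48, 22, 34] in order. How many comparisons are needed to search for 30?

Search path for 30: 6 -> 8 -> 25 -> 49 -> 30
Found: True
Comparisons: 5


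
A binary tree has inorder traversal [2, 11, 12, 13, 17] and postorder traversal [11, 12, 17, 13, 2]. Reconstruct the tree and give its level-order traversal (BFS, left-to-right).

Inorder:   [2, 11, 12, 13, 17]
Postorder: [11, 12, 17, 13, 2]
Algorithm: postorder visits root last, so walk postorder right-to-left;
each value is the root of the current inorder slice — split it at that
value, recurse on the right subtree first, then the left.
Recursive splits:
  root=2; inorder splits into left=[], right=[11, 12, 13, 17]
  root=13; inorder splits into left=[11, 12], right=[17]
  root=17; inorder splits into left=[], right=[]
  root=12; inorder splits into left=[11], right=[]
  root=11; inorder splits into left=[], right=[]
Reconstructed level-order: [2, 13, 12, 17, 11]


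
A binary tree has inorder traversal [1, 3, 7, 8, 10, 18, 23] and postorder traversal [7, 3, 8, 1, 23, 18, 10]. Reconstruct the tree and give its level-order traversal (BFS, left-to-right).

Inorder:   [1, 3, 7, 8, 10, 18, 23]
Postorder: [7, 3, 8, 1, 23, 18, 10]
Algorithm: postorder visits root last, so walk postorder right-to-left;
each value is the root of the current inorder slice — split it at that
value, recurse on the right subtree first, then the left.
Recursive splits:
  root=10; inorder splits into left=[1, 3, 7, 8], right=[18, 23]
  root=18; inorder splits into left=[], right=[23]
  root=23; inorder splits into left=[], right=[]
  root=1; inorder splits into left=[], right=[3, 7, 8]
  root=8; inorder splits into left=[3, 7], right=[]
  root=3; inorder splits into left=[], right=[7]
  root=7; inorder splits into left=[], right=[]
Reconstructed level-order: [10, 1, 18, 8, 23, 3, 7]


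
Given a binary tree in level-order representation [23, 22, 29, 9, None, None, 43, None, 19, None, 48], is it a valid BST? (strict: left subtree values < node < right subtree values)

Level-order array: [23, 22, 29, 9, None, None, 43, None, 19, None, 48]
Validate using subtree bounds (lo, hi): at each node, require lo < value < hi,
then recurse left with hi=value and right with lo=value.
Preorder trace (stopping at first violation):
  at node 23 with bounds (-inf, +inf): OK
  at node 22 with bounds (-inf, 23): OK
  at node 9 with bounds (-inf, 22): OK
  at node 19 with bounds (9, 22): OK
  at node 29 with bounds (23, +inf): OK
  at node 43 with bounds (29, +inf): OK
  at node 48 with bounds (43, +inf): OK
No violation found at any node.
Result: Valid BST


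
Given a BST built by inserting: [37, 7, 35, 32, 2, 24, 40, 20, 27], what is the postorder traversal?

Tree insertion order: [37, 7, 35, 32, 2, 24, 40, 20, 27]
Tree (level-order array): [37, 7, 40, 2, 35, None, None, None, None, 32, None, 24, None, 20, 27]
Postorder traversal: [2, 20, 27, 24, 32, 35, 7, 40, 37]


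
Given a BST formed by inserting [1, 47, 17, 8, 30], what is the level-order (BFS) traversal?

Tree insertion order: [1, 47, 17, 8, 30]
Tree (level-order array): [1, None, 47, 17, None, 8, 30]
BFS from the root, enqueuing left then right child of each popped node:
  queue [1] -> pop 1, enqueue [47], visited so far: [1]
  queue [47] -> pop 47, enqueue [17], visited so far: [1, 47]
  queue [17] -> pop 17, enqueue [8, 30], visited so far: [1, 47, 17]
  queue [8, 30] -> pop 8, enqueue [none], visited so far: [1, 47, 17, 8]
  queue [30] -> pop 30, enqueue [none], visited so far: [1, 47, 17, 8, 30]
Result: [1, 47, 17, 8, 30]


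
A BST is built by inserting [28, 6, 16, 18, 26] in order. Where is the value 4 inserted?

Starting tree (level order): [28, 6, None, None, 16, None, 18, None, 26]
Insertion path: 28 -> 6
Result: insert 4 as left child of 6
Final tree (level order): [28, 6, None, 4, 16, None, None, None, 18, None, 26]


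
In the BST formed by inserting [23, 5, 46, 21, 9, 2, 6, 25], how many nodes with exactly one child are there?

Tree built from: [23, 5, 46, 21, 9, 2, 6, 25]
Tree (level-order array): [23, 5, 46, 2, 21, 25, None, None, None, 9, None, None, None, 6]
Rule: These are nodes with exactly 1 non-null child.
Per-node child counts:
  node 23: 2 child(ren)
  node 5: 2 child(ren)
  node 2: 0 child(ren)
  node 21: 1 child(ren)
  node 9: 1 child(ren)
  node 6: 0 child(ren)
  node 46: 1 child(ren)
  node 25: 0 child(ren)
Matching nodes: [21, 9, 46]
Count of nodes with exactly one child: 3


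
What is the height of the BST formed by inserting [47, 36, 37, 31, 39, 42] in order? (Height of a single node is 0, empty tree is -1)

Insertion order: [47, 36, 37, 31, 39, 42]
Tree (level-order array): [47, 36, None, 31, 37, None, None, None, 39, None, 42]
Compute height bottom-up (empty subtree = -1):
  height(31) = 1 + max(-1, -1) = 0
  height(42) = 1 + max(-1, -1) = 0
  height(39) = 1 + max(-1, 0) = 1
  height(37) = 1 + max(-1, 1) = 2
  height(36) = 1 + max(0, 2) = 3
  height(47) = 1 + max(3, -1) = 4
Height = 4


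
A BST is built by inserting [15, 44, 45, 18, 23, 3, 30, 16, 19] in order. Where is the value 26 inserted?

Starting tree (level order): [15, 3, 44, None, None, 18, 45, 16, 23, None, None, None, None, 19, 30]
Insertion path: 15 -> 44 -> 18 -> 23 -> 30
Result: insert 26 as left child of 30
Final tree (level order): [15, 3, 44, None, None, 18, 45, 16, 23, None, None, None, None, 19, 30, None, None, 26]


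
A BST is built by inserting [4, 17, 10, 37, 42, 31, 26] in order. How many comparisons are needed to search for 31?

Search path for 31: 4 -> 17 -> 37 -> 31
Found: True
Comparisons: 4


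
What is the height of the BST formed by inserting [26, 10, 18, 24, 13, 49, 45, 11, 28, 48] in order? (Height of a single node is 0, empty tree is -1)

Insertion order: [26, 10, 18, 24, 13, 49, 45, 11, 28, 48]
Tree (level-order array): [26, 10, 49, None, 18, 45, None, 13, 24, 28, 48, 11]
Compute height bottom-up (empty subtree = -1):
  height(11) = 1 + max(-1, -1) = 0
  height(13) = 1 + max(0, -1) = 1
  height(24) = 1 + max(-1, -1) = 0
  height(18) = 1 + max(1, 0) = 2
  height(10) = 1 + max(-1, 2) = 3
  height(28) = 1 + max(-1, -1) = 0
  height(48) = 1 + max(-1, -1) = 0
  height(45) = 1 + max(0, 0) = 1
  height(49) = 1 + max(1, -1) = 2
  height(26) = 1 + max(3, 2) = 4
Height = 4


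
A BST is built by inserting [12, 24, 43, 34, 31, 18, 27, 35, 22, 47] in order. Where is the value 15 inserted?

Starting tree (level order): [12, None, 24, 18, 43, None, 22, 34, 47, None, None, 31, 35, None, None, 27]
Insertion path: 12 -> 24 -> 18
Result: insert 15 as left child of 18
Final tree (level order): [12, None, 24, 18, 43, 15, 22, 34, 47, None, None, None, None, 31, 35, None, None, 27]


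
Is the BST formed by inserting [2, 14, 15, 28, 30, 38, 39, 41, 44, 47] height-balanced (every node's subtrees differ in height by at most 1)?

Tree (level-order array): [2, None, 14, None, 15, None, 28, None, 30, None, 38, None, 39, None, 41, None, 44, None, 47]
Definition: a tree is height-balanced if, at every node, |h(left) - h(right)| <= 1 (empty subtree has height -1).
Bottom-up per-node check:
  node 47: h_left=-1, h_right=-1, diff=0 [OK], height=0
  node 44: h_left=-1, h_right=0, diff=1 [OK], height=1
  node 41: h_left=-1, h_right=1, diff=2 [FAIL (|-1-1|=2 > 1)], height=2
  node 39: h_left=-1, h_right=2, diff=3 [FAIL (|-1-2|=3 > 1)], height=3
  node 38: h_left=-1, h_right=3, diff=4 [FAIL (|-1-3|=4 > 1)], height=4
  node 30: h_left=-1, h_right=4, diff=5 [FAIL (|-1-4|=5 > 1)], height=5
  node 28: h_left=-1, h_right=5, diff=6 [FAIL (|-1-5|=6 > 1)], height=6
  node 15: h_left=-1, h_right=6, diff=7 [FAIL (|-1-6|=7 > 1)], height=7
  node 14: h_left=-1, h_right=7, diff=8 [FAIL (|-1-7|=8 > 1)], height=8
  node 2: h_left=-1, h_right=8, diff=9 [FAIL (|-1-8|=9 > 1)], height=9
Node 41 violates the condition: |-1 - 1| = 2 > 1.
Result: Not balanced


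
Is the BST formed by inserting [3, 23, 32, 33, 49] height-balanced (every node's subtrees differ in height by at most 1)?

Tree (level-order array): [3, None, 23, None, 32, None, 33, None, 49]
Definition: a tree is height-balanced if, at every node, |h(left) - h(right)| <= 1 (empty subtree has height -1).
Bottom-up per-node check:
  node 49: h_left=-1, h_right=-1, diff=0 [OK], height=0
  node 33: h_left=-1, h_right=0, diff=1 [OK], height=1
  node 32: h_left=-1, h_right=1, diff=2 [FAIL (|-1-1|=2 > 1)], height=2
  node 23: h_left=-1, h_right=2, diff=3 [FAIL (|-1-2|=3 > 1)], height=3
  node 3: h_left=-1, h_right=3, diff=4 [FAIL (|-1-3|=4 > 1)], height=4
Node 32 violates the condition: |-1 - 1| = 2 > 1.
Result: Not balanced


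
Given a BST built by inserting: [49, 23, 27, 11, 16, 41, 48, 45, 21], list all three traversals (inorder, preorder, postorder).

Tree insertion order: [49, 23, 27, 11, 16, 41, 48, 45, 21]
Tree (level-order array): [49, 23, None, 11, 27, None, 16, None, 41, None, 21, None, 48, None, None, 45]
Inorder (L, root, R): [11, 16, 21, 23, 27, 41, 45, 48, 49]
Preorder (root, L, R): [49, 23, 11, 16, 21, 27, 41, 48, 45]
Postorder (L, R, root): [21, 16, 11, 45, 48, 41, 27, 23, 49]


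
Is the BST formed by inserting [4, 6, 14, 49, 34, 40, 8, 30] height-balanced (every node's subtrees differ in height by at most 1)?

Tree (level-order array): [4, None, 6, None, 14, 8, 49, None, None, 34, None, 30, 40]
Definition: a tree is height-balanced if, at every node, |h(left) - h(right)| <= 1 (empty subtree has height -1).
Bottom-up per-node check:
  node 8: h_left=-1, h_right=-1, diff=0 [OK], height=0
  node 30: h_left=-1, h_right=-1, diff=0 [OK], height=0
  node 40: h_left=-1, h_right=-1, diff=0 [OK], height=0
  node 34: h_left=0, h_right=0, diff=0 [OK], height=1
  node 49: h_left=1, h_right=-1, diff=2 [FAIL (|1--1|=2 > 1)], height=2
  node 14: h_left=0, h_right=2, diff=2 [FAIL (|0-2|=2 > 1)], height=3
  node 6: h_left=-1, h_right=3, diff=4 [FAIL (|-1-3|=4 > 1)], height=4
  node 4: h_left=-1, h_right=4, diff=5 [FAIL (|-1-4|=5 > 1)], height=5
Node 49 violates the condition: |1 - -1| = 2 > 1.
Result: Not balanced


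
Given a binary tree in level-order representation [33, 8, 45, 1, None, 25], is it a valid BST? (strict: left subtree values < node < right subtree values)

Level-order array: [33, 8, 45, 1, None, 25]
Validate using subtree bounds (lo, hi): at each node, require lo < value < hi,
then recurse left with hi=value and right with lo=value.
Preorder trace (stopping at first violation):
  at node 33 with bounds (-inf, +inf): OK
  at node 8 with bounds (-inf, 33): OK
  at node 1 with bounds (-inf, 8): OK
  at node 45 with bounds (33, +inf): OK
  at node 25 with bounds (33, 45): VIOLATION
Node 25 violates its bound: not (33 < 25 < 45).
Result: Not a valid BST


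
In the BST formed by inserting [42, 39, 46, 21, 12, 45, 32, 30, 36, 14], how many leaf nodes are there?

Tree built from: [42, 39, 46, 21, 12, 45, 32, 30, 36, 14]
Tree (level-order array): [42, 39, 46, 21, None, 45, None, 12, 32, None, None, None, 14, 30, 36]
Rule: A leaf has 0 children.
Per-node child counts:
  node 42: 2 child(ren)
  node 39: 1 child(ren)
  node 21: 2 child(ren)
  node 12: 1 child(ren)
  node 14: 0 child(ren)
  node 32: 2 child(ren)
  node 30: 0 child(ren)
  node 36: 0 child(ren)
  node 46: 1 child(ren)
  node 45: 0 child(ren)
Matching nodes: [14, 30, 36, 45]
Count of leaf nodes: 4


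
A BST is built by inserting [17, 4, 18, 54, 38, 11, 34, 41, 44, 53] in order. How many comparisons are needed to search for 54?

Search path for 54: 17 -> 18 -> 54
Found: True
Comparisons: 3


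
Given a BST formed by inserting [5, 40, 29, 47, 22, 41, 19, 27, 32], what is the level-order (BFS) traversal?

Tree insertion order: [5, 40, 29, 47, 22, 41, 19, 27, 32]
Tree (level-order array): [5, None, 40, 29, 47, 22, 32, 41, None, 19, 27]
BFS from the root, enqueuing left then right child of each popped node:
  queue [5] -> pop 5, enqueue [40], visited so far: [5]
  queue [40] -> pop 40, enqueue [29, 47], visited so far: [5, 40]
  queue [29, 47] -> pop 29, enqueue [22, 32], visited so far: [5, 40, 29]
  queue [47, 22, 32] -> pop 47, enqueue [41], visited so far: [5, 40, 29, 47]
  queue [22, 32, 41] -> pop 22, enqueue [19, 27], visited so far: [5, 40, 29, 47, 22]
  queue [32, 41, 19, 27] -> pop 32, enqueue [none], visited so far: [5, 40, 29, 47, 22, 32]
  queue [41, 19, 27] -> pop 41, enqueue [none], visited so far: [5, 40, 29, 47, 22, 32, 41]
  queue [19, 27] -> pop 19, enqueue [none], visited so far: [5, 40, 29, 47, 22, 32, 41, 19]
  queue [27] -> pop 27, enqueue [none], visited so far: [5, 40, 29, 47, 22, 32, 41, 19, 27]
Result: [5, 40, 29, 47, 22, 32, 41, 19, 27]


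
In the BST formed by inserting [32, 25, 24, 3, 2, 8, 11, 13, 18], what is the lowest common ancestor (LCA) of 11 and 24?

Tree insertion order: [32, 25, 24, 3, 2, 8, 11, 13, 18]
Tree (level-order array): [32, 25, None, 24, None, 3, None, 2, 8, None, None, None, 11, None, 13, None, 18]
In a BST, the LCA of p=11, q=24 is the first node v on the
root-to-leaf path with p <= v <= q (go left if both < v, right if both > v).
Walk from root:
  at 32: both 11 and 24 < 32, go left
  at 25: both 11 and 24 < 25, go left
  at 24: 11 <= 24 <= 24, this is the LCA
LCA = 24


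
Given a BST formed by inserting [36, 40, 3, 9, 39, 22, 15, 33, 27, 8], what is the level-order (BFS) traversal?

Tree insertion order: [36, 40, 3, 9, 39, 22, 15, 33, 27, 8]
Tree (level-order array): [36, 3, 40, None, 9, 39, None, 8, 22, None, None, None, None, 15, 33, None, None, 27]
BFS from the root, enqueuing left then right child of each popped node:
  queue [36] -> pop 36, enqueue [3, 40], visited so far: [36]
  queue [3, 40] -> pop 3, enqueue [9], visited so far: [36, 3]
  queue [40, 9] -> pop 40, enqueue [39], visited so far: [36, 3, 40]
  queue [9, 39] -> pop 9, enqueue [8, 22], visited so far: [36, 3, 40, 9]
  queue [39, 8, 22] -> pop 39, enqueue [none], visited so far: [36, 3, 40, 9, 39]
  queue [8, 22] -> pop 8, enqueue [none], visited so far: [36, 3, 40, 9, 39, 8]
  queue [22] -> pop 22, enqueue [15, 33], visited so far: [36, 3, 40, 9, 39, 8, 22]
  queue [15, 33] -> pop 15, enqueue [none], visited so far: [36, 3, 40, 9, 39, 8, 22, 15]
  queue [33] -> pop 33, enqueue [27], visited so far: [36, 3, 40, 9, 39, 8, 22, 15, 33]
  queue [27] -> pop 27, enqueue [none], visited so far: [36, 3, 40, 9, 39, 8, 22, 15, 33, 27]
Result: [36, 3, 40, 9, 39, 8, 22, 15, 33, 27]


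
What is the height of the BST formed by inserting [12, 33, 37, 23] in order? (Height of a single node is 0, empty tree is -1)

Insertion order: [12, 33, 37, 23]
Tree (level-order array): [12, None, 33, 23, 37]
Compute height bottom-up (empty subtree = -1):
  height(23) = 1 + max(-1, -1) = 0
  height(37) = 1 + max(-1, -1) = 0
  height(33) = 1 + max(0, 0) = 1
  height(12) = 1 + max(-1, 1) = 2
Height = 2


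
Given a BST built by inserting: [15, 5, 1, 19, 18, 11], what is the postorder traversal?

Tree insertion order: [15, 5, 1, 19, 18, 11]
Tree (level-order array): [15, 5, 19, 1, 11, 18]
Postorder traversal: [1, 11, 5, 18, 19, 15]


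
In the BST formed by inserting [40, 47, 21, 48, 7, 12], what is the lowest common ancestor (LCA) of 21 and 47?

Tree insertion order: [40, 47, 21, 48, 7, 12]
Tree (level-order array): [40, 21, 47, 7, None, None, 48, None, 12]
In a BST, the LCA of p=21, q=47 is the first node v on the
root-to-leaf path with p <= v <= q (go left if both < v, right if both > v).
Walk from root:
  at 40: 21 <= 40 <= 47, this is the LCA
LCA = 40


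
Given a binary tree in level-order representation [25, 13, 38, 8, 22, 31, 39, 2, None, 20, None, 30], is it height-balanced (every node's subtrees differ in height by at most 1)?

Tree (level-order array): [25, 13, 38, 8, 22, 31, 39, 2, None, 20, None, 30]
Definition: a tree is height-balanced if, at every node, |h(left) - h(right)| <= 1 (empty subtree has height -1).
Bottom-up per-node check:
  node 2: h_left=-1, h_right=-1, diff=0 [OK], height=0
  node 8: h_left=0, h_right=-1, diff=1 [OK], height=1
  node 20: h_left=-1, h_right=-1, diff=0 [OK], height=0
  node 22: h_left=0, h_right=-1, diff=1 [OK], height=1
  node 13: h_left=1, h_right=1, diff=0 [OK], height=2
  node 30: h_left=-1, h_right=-1, diff=0 [OK], height=0
  node 31: h_left=0, h_right=-1, diff=1 [OK], height=1
  node 39: h_left=-1, h_right=-1, diff=0 [OK], height=0
  node 38: h_left=1, h_right=0, diff=1 [OK], height=2
  node 25: h_left=2, h_right=2, diff=0 [OK], height=3
All nodes satisfy the balance condition.
Result: Balanced


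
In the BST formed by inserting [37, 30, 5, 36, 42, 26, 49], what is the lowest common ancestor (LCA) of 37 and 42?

Tree insertion order: [37, 30, 5, 36, 42, 26, 49]
Tree (level-order array): [37, 30, 42, 5, 36, None, 49, None, 26]
In a BST, the LCA of p=37, q=42 is the first node v on the
root-to-leaf path with p <= v <= q (go left if both < v, right if both > v).
Walk from root:
  at 37: 37 <= 37 <= 42, this is the LCA
LCA = 37


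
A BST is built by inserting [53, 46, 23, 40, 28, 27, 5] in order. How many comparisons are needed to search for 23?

Search path for 23: 53 -> 46 -> 23
Found: True
Comparisons: 3
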